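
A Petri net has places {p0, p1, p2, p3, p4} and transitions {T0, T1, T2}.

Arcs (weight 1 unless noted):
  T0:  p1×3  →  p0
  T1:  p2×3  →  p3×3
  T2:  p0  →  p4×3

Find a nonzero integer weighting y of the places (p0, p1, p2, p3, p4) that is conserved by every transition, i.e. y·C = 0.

y = (p0:0, p1:0, p2:1, p3:1, p4:0)

Incidence matrix C (rows=places, cols=transitions):
       T0   T1   T2
   p0   1    0   -1
   p1  -3    0    0
   p2   0   -3    0
   p3   0    3    0
   p4   0    0    3

Candidate y = [0, 0, 1, 1, 0]; check y·C column-wise:
  col T0: 0·1 + 0·-3 + 1·0 + 1·0 = 0
  col T1: 1·-3 + 1·3 = 0
  col T2: 0·-1 + 1·0 + 1·0 + 0·3 = 0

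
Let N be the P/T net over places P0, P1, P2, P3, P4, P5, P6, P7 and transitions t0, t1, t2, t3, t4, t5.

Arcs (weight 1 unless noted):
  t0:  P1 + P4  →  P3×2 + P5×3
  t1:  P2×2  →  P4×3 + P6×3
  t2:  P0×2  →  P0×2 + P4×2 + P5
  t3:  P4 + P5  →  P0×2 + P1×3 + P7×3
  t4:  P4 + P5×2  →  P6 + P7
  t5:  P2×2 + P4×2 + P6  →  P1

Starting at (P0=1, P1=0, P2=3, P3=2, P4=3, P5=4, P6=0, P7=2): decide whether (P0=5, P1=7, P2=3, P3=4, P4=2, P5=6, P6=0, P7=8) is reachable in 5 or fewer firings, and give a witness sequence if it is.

depth 0: 1 marking
depth 1: 4 markings reached so far
depth 2: 12 markings reached so far
depth 3: 26 markings reached so far
depth 4: 46 markings reached so far
depth 5: 85 markings reached so far
target is not among the 85 markings reachable within 5 steps

NO — not reachable within 5 firings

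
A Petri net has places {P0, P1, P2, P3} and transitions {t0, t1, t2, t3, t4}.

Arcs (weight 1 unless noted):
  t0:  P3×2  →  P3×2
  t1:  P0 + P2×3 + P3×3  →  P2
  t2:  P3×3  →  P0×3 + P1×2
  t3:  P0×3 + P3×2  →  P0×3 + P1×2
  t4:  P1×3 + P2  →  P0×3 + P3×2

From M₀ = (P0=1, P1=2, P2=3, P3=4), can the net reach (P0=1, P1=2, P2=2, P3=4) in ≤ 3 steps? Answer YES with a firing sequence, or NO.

NO — not reachable within 3 firings

depth 0: 1 marking
depth 1: 3 markings reached so far
depth 2: 4 markings reached so far
depth 3: 6 markings reached so far
target is not among the 6 markings reachable within 3 steps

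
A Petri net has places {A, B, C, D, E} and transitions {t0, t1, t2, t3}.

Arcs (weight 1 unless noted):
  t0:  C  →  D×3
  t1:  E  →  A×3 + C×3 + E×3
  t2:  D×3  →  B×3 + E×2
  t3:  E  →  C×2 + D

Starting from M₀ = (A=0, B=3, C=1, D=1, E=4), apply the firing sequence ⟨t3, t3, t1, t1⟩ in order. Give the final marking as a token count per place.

step 1: fire t3:  (A=0, B=3, C=1, D=1, E=4) → (A=0, B=3, C=3, D=2, E=3)
step 2: fire t3:  (A=0, B=3, C=3, D=2, E=3) → (A=0, B=3, C=5, D=3, E=2)
step 3: fire t1:  (A=0, B=3, C=5, D=3, E=2) → (A=3, B=3, C=8, D=3, E=4)
step 4: fire t1:  (A=3, B=3, C=8, D=3, E=4) → (A=6, B=3, C=11, D=3, E=6)

(A=6, B=3, C=11, D=3, E=6)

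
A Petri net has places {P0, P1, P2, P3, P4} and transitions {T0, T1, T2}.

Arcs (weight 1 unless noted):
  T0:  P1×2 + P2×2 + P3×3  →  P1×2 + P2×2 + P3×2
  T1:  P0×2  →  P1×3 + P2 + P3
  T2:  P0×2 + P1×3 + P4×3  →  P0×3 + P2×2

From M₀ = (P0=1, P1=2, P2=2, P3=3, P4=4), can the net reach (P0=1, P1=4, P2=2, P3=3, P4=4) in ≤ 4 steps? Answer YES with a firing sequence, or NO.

depth 0: 1 marking
depth 1: 2 markings reached so far
depth 2: 2 markings reached so far
(frontier empty at depth 2; search complete)
target is not among the 2 markings reachable within 4 steps

NO — not reachable within 4 firings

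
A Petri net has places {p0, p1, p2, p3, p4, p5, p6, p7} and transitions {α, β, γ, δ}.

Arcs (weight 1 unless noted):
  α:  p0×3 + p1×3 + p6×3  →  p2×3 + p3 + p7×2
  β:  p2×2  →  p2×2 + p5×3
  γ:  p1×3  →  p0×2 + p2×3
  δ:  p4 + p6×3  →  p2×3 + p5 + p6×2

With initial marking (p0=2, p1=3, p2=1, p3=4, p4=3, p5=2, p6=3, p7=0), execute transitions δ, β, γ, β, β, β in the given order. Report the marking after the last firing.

step 1: fire δ:  (p0=2, p1=3, p2=1, p3=4, p4=3, p5=2, p6=3, p7=0) → (p0=2, p1=3, p2=4, p3=4, p4=2, p5=3, p6=2, p7=0)
step 2: fire β:  (p0=2, p1=3, p2=4, p3=4, p4=2, p5=3, p6=2, p7=0) → (p0=2, p1=3, p2=4, p3=4, p4=2, p5=6, p6=2, p7=0)
step 3: fire γ:  (p0=2, p1=3, p2=4, p3=4, p4=2, p5=6, p6=2, p7=0) → (p0=4, p1=0, p2=7, p3=4, p4=2, p5=6, p6=2, p7=0)
step 4: fire β:  (p0=4, p1=0, p2=7, p3=4, p4=2, p5=6, p6=2, p7=0) → (p0=4, p1=0, p2=7, p3=4, p4=2, p5=9, p6=2, p7=0)
step 5: fire β:  (p0=4, p1=0, p2=7, p3=4, p4=2, p5=9, p6=2, p7=0) → (p0=4, p1=0, p2=7, p3=4, p4=2, p5=12, p6=2, p7=0)
step 6: fire β:  (p0=4, p1=0, p2=7, p3=4, p4=2, p5=12, p6=2, p7=0) → (p0=4, p1=0, p2=7, p3=4, p4=2, p5=15, p6=2, p7=0)

(p0=4, p1=0, p2=7, p3=4, p4=2, p5=15, p6=2, p7=0)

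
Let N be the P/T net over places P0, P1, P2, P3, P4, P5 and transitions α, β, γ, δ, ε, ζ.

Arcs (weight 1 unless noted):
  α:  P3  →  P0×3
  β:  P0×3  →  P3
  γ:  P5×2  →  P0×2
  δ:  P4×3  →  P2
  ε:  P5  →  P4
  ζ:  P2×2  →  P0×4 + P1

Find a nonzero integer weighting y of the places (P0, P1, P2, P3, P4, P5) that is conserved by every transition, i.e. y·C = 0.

Incidence matrix C (rows=places, cols=transitions):
        α    β    γ    δ    ε    ζ
   P0   3   -3    2    0    0    4
   P1   0    0    0    0    0    1
   P2   0    0    0    1    0   -2
   P3  -1    1    0    0    0    0
   P4   0    0    0   -3    1    0
   P5   0    0   -2    0   -1    0

Candidate y = [1, 2, 3, 3, 1, 1]; check y·C column-wise:
  col α: 1·3 + 2·0 + 3·0 + 3·-1 + 1·0 + 1·0 = 0
  col β: 1·-3 + 2·0 + 3·0 + 3·1 + 1·0 + 1·0 = 0
  col γ: 1·2 + 2·0 + 3·0 + 3·0 + 1·0 + 1·-2 = 0
  col δ: 1·0 + 2·0 + 3·1 + 3·0 + 1·-3 + 1·0 = 0
  col ε: 1·0 + 2·0 + 3·0 + 3·0 + 1·1 + 1·-1 = 0
  col ζ: 1·4 + 2·1 + 3·-2 + 3·0 + 1·0 + 1·0 = 0

y = (P0:1, P1:2, P2:3, P3:3, P4:1, P5:1)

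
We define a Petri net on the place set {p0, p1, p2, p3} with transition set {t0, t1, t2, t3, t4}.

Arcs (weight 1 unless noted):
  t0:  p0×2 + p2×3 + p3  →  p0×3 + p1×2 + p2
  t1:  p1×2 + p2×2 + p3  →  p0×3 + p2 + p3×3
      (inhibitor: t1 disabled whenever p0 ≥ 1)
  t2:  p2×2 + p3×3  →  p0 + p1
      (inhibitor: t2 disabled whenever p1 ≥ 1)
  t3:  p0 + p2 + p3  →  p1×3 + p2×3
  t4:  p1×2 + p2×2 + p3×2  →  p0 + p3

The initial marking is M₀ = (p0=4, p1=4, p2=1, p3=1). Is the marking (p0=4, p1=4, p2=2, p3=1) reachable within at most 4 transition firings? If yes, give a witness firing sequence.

depth 0: 1 marking
depth 1: 2 markings reached so far
depth 2: 2 markings reached so far
(frontier empty at depth 2; search complete)
target is not among the 2 markings reachable within 4 steps

NO — not reachable within 4 firings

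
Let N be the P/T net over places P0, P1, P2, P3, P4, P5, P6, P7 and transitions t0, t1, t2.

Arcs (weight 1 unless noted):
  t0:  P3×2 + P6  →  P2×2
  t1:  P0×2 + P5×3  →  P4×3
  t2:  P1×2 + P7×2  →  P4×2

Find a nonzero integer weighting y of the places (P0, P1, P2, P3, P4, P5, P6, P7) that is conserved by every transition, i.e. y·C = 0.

y = (P0:0, P1:0, P2:1, P3:1, P4:0, P5:0, P6:0, P7:0)

Incidence matrix C (rows=places, cols=transitions):
       t0   t1   t2
   P0   0   -2    0
   P1   0    0   -2
   P2   2    0    0
   P3  -2    0    0
   P4   0    3    2
   P5   0   -3    0
   P6  -1    0    0
   P7   0    0   -2

Candidate y = [0, 0, 1, 1, 0, 0, 0, 0]; check y·C column-wise:
  col t0: 1·2 + 1·-2 + 0·-1 = 0
  col t1: 0·-2 + 1·0 + 1·0 + 0·3 + 0·-3 = 0
  col t2: 0·-2 + 1·0 + 1·0 + 0·2 + 0·-2 = 0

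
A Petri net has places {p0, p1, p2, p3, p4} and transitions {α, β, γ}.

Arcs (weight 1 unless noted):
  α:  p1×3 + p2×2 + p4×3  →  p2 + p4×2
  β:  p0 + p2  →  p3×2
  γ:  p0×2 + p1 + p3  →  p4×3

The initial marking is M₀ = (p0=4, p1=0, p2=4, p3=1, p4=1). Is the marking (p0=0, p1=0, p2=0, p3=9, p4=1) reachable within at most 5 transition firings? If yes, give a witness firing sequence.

step 1: fire β:  (p0=4, p1=0, p2=4, p3=1, p4=1) → (p0=3, p1=0, p2=3, p3=3, p4=1)
step 2: fire β:  (p0=3, p1=0, p2=3, p3=3, p4=1) → (p0=2, p1=0, p2=2, p3=5, p4=1)
step 3: fire β:  (p0=2, p1=0, p2=2, p3=5, p4=1) → (p0=1, p1=0, p2=1, p3=7, p4=1)
step 4: fire β:  (p0=1, p1=0, p2=1, p3=7, p4=1) → (p0=0, p1=0, p2=0, p3=9, p4=1)

YES — reachable via ⟨β, β, β, β⟩ (4 firings)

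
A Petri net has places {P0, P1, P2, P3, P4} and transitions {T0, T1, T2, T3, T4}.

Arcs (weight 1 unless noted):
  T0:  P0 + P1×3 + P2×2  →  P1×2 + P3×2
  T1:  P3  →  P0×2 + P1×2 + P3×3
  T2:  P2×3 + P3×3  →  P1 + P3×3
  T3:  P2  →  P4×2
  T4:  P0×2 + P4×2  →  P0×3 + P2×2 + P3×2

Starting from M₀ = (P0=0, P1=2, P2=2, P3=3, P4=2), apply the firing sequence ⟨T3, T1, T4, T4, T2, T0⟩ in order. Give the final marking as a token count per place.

step 1: fire T3:  (P0=0, P1=2, P2=2, P3=3, P4=2) → (P0=0, P1=2, P2=1, P3=3, P4=4)
step 2: fire T1:  (P0=0, P1=2, P2=1, P3=3, P4=4) → (P0=2, P1=4, P2=1, P3=5, P4=4)
step 3: fire T4:  (P0=2, P1=4, P2=1, P3=5, P4=4) → (P0=3, P1=4, P2=3, P3=7, P4=2)
step 4: fire T4:  (P0=3, P1=4, P2=3, P3=7, P4=2) → (P0=4, P1=4, P2=5, P3=9, P4=0)
step 5: fire T2:  (P0=4, P1=4, P2=5, P3=9, P4=0) → (P0=4, P1=5, P2=2, P3=9, P4=0)
step 6: fire T0:  (P0=4, P1=5, P2=2, P3=9, P4=0) → (P0=3, P1=4, P2=0, P3=11, P4=0)

(P0=3, P1=4, P2=0, P3=11, P4=0)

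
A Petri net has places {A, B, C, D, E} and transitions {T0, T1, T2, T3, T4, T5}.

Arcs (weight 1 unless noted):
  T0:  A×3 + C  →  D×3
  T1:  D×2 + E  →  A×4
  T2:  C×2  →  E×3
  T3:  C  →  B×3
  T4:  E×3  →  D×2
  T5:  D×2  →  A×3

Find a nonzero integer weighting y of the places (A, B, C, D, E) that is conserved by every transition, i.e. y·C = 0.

Incidence matrix C (rows=places, cols=transitions):
       T0   T1   T2   T3   T4   T5
    A  -3    4    0    0    0    3
    B   0    0    0    3    0    0
    C  -1    0   -2   -1    0    0
    D   3   -2    0    0    2   -2
    E   0   -1    3    0   -3    0

Candidate y = [2, 1, 3, 3, 2]; check y·C column-wise:
  col T0: 2·-3 + 1·0 + 3·-1 + 3·3 + 2·0 = 0
  col T1: 2·4 + 1·0 + 3·0 + 3·-2 + 2·-1 = 0
  col T2: 2·0 + 1·0 + 3·-2 + 3·0 + 2·3 = 0
  col T3: 2·0 + 1·3 + 3·-1 + 3·0 + 2·0 = 0
  col T4: 2·0 + 1·0 + 3·0 + 3·2 + 2·-3 = 0
  col T5: 2·3 + 1·0 + 3·0 + 3·-2 + 2·0 = 0

y = (A:2, B:1, C:3, D:3, E:2)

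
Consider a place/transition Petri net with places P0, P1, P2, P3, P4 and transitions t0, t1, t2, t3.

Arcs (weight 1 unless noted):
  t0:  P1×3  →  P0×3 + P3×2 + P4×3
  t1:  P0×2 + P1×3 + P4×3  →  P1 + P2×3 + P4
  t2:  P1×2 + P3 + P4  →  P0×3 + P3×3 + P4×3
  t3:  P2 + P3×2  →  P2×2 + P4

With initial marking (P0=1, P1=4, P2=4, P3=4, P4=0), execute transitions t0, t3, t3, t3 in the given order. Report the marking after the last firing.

(P0=4, P1=1, P2=7, P3=0, P4=6)

step 1: fire t0:  (P0=1, P1=4, P2=4, P3=4, P4=0) → (P0=4, P1=1, P2=4, P3=6, P4=3)
step 2: fire t3:  (P0=4, P1=1, P2=4, P3=6, P4=3) → (P0=4, P1=1, P2=5, P3=4, P4=4)
step 3: fire t3:  (P0=4, P1=1, P2=5, P3=4, P4=4) → (P0=4, P1=1, P2=6, P3=2, P4=5)
step 4: fire t3:  (P0=4, P1=1, P2=6, P3=2, P4=5) → (P0=4, P1=1, P2=7, P3=0, P4=6)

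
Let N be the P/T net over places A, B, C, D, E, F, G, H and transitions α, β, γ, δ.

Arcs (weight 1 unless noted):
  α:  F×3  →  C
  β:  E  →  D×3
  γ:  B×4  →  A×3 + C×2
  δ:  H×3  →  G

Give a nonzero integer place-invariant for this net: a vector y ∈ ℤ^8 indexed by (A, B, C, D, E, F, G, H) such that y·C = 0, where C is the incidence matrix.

Incidence matrix C (rows=places, cols=transitions):
        α    β    γ    δ
    A   0    0    3    0
    B   0    0   -4    0
    C   1    0    2    0
    D   0    3    0    0
    E   0   -1    0    0
    F  -3    0    0    0
    G   0    0    0    1
    H   0    0    0   -3

Candidate y = [4, 3, 0, 0, 0, 0, 0, 0]; check y·C column-wise:
  col α: 4·0 + 3·0 + 0·1 + 0·-3 = 0
  col β: 4·0 + 3·0 + 0·3 + 0·-1 = 0
  col γ: 4·3 + 3·-4 + 0·2 = 0
  col δ: 4·0 + 3·0 + 0·1 + 0·-3 = 0

y = (A:4, B:3, C:0, D:0, E:0, F:0, G:0, H:0)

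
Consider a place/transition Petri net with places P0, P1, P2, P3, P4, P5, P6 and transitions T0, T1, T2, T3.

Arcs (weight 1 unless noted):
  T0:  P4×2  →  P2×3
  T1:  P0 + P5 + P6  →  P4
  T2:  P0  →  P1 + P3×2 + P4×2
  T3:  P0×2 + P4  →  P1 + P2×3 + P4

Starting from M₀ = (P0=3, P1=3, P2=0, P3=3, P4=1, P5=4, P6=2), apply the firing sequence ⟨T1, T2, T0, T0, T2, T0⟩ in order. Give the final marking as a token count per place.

(P0=0, P1=5, P2=9, P3=7, P4=0, P5=3, P6=1)

step 1: fire T1:  (P0=3, P1=3, P2=0, P3=3, P4=1, P5=4, P6=2) → (P0=2, P1=3, P2=0, P3=3, P4=2, P5=3, P6=1)
step 2: fire T2:  (P0=2, P1=3, P2=0, P3=3, P4=2, P5=3, P6=1) → (P0=1, P1=4, P2=0, P3=5, P4=4, P5=3, P6=1)
step 3: fire T0:  (P0=1, P1=4, P2=0, P3=5, P4=4, P5=3, P6=1) → (P0=1, P1=4, P2=3, P3=5, P4=2, P5=3, P6=1)
step 4: fire T0:  (P0=1, P1=4, P2=3, P3=5, P4=2, P5=3, P6=1) → (P0=1, P1=4, P2=6, P3=5, P4=0, P5=3, P6=1)
step 5: fire T2:  (P0=1, P1=4, P2=6, P3=5, P4=0, P5=3, P6=1) → (P0=0, P1=5, P2=6, P3=7, P4=2, P5=3, P6=1)
step 6: fire T0:  (P0=0, P1=5, P2=6, P3=7, P4=2, P5=3, P6=1) → (P0=0, P1=5, P2=9, P3=7, P4=0, P5=3, P6=1)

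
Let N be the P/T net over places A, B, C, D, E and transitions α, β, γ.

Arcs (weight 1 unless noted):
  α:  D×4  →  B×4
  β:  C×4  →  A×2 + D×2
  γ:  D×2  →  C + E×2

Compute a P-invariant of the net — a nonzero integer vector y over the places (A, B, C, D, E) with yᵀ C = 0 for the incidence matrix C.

Incidence matrix C (rows=places, cols=transitions):
        α    β    γ
    A   0    2    0
    B   4    0    0
    C   0   -4    1
    D  -4    2   -2
    E   0    0    2

Candidate y = [3, 1, 2, 1, 0]; check y·C column-wise:
  col α: 3·0 + 1·4 + 2·0 + 1·-4 = 0
  col β: 3·2 + 1·0 + 2·-4 + 1·2 = 0
  col γ: 3·0 + 1·0 + 2·1 + 1·-2 + 0·2 = 0

y = (A:3, B:1, C:2, D:1, E:0)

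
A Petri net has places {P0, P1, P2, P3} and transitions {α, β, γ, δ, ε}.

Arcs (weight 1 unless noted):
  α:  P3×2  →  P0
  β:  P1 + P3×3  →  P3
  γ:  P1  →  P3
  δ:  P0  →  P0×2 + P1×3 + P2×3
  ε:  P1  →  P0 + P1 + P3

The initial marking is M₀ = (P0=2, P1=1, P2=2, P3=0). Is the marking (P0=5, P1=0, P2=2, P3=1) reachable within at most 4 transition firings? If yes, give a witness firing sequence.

step 1: fire ε:  (P0=2, P1=1, P2=2, P3=0) → (P0=3, P1=1, P2=2, P3=1)
step 2: fire ε:  (P0=3, P1=1, P2=2, P3=1) → (P0=4, P1=1, P2=2, P3=2)
step 3: fire α:  (P0=4, P1=1, P2=2, P3=2) → (P0=5, P1=1, P2=2, P3=0)
step 4: fire γ:  (P0=5, P1=1, P2=2, P3=0) → (P0=5, P1=0, P2=2, P3=1)

YES — reachable via ⟨ε, ε, α, γ⟩ (4 firings)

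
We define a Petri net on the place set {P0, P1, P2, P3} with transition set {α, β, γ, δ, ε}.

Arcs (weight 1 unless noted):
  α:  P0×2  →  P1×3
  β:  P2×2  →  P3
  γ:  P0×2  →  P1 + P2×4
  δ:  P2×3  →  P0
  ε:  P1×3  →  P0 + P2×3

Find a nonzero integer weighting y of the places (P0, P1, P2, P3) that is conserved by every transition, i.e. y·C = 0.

Incidence matrix C (rows=places, cols=transitions):
        α    β    γ    δ    ε
   P0  -2    0   -2    1    1
   P1   3    0    1    0   -3
   P2   0   -2    4   -3    3
   P3   0    1    0    0    0

Candidate y = [3, 2, 1, 2]; check y·C column-wise:
  col α: 3·-2 + 2·3 + 1·0 + 2·0 = 0
  col β: 3·0 + 2·0 + 1·-2 + 2·1 = 0
  col γ: 3·-2 + 2·1 + 1·4 + 2·0 = 0
  col δ: 3·1 + 2·0 + 1·-3 + 2·0 = 0
  col ε: 3·1 + 2·-3 + 1·3 + 2·0 = 0

y = (P0:3, P1:2, P2:1, P3:2)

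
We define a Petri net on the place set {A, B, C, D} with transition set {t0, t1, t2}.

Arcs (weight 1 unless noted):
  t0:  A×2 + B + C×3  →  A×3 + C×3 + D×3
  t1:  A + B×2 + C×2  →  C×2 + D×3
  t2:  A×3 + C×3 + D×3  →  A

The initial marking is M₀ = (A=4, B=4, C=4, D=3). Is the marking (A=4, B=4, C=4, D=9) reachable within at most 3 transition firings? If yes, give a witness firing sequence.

depth 0: 1 marking
depth 1: 4 markings reached so far
depth 2: 9 markings reached so far
depth 3: 13 markings reached so far
target is not among the 13 markings reachable within 3 steps

NO — not reachable within 3 firings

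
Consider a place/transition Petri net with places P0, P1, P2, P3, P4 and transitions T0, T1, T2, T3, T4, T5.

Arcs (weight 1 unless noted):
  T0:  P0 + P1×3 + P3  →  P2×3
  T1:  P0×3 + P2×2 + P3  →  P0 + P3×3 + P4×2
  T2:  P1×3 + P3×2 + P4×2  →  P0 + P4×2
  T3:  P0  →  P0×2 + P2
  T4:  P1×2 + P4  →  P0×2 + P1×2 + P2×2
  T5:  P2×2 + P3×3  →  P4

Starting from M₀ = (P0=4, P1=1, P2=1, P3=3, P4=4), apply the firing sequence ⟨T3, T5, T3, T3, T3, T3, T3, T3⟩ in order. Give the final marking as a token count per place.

(P0=11, P1=1, P2=6, P3=0, P4=5)

step 1: fire T3:  (P0=4, P1=1, P2=1, P3=3, P4=4) → (P0=5, P1=1, P2=2, P3=3, P4=4)
step 2: fire T5:  (P0=5, P1=1, P2=2, P3=3, P4=4) → (P0=5, P1=1, P2=0, P3=0, P4=5)
step 3: fire T3:  (P0=5, P1=1, P2=0, P3=0, P4=5) → (P0=6, P1=1, P2=1, P3=0, P4=5)
step 4: fire T3:  (P0=6, P1=1, P2=1, P3=0, P4=5) → (P0=7, P1=1, P2=2, P3=0, P4=5)
step 5: fire T3:  (P0=7, P1=1, P2=2, P3=0, P4=5) → (P0=8, P1=1, P2=3, P3=0, P4=5)
step 6: fire T3:  (P0=8, P1=1, P2=3, P3=0, P4=5) → (P0=9, P1=1, P2=4, P3=0, P4=5)
step 7: fire T3:  (P0=9, P1=1, P2=4, P3=0, P4=5) → (P0=10, P1=1, P2=5, P3=0, P4=5)
step 8: fire T3:  (P0=10, P1=1, P2=5, P3=0, P4=5) → (P0=11, P1=1, P2=6, P3=0, P4=5)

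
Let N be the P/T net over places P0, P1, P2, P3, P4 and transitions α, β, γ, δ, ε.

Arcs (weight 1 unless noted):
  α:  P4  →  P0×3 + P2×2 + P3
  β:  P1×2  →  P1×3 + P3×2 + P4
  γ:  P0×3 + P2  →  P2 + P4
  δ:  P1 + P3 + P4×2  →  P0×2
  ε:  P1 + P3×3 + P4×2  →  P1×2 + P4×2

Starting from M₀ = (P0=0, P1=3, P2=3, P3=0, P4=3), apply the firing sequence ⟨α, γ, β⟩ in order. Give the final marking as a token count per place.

(P0=0, P1=4, P2=5, P3=3, P4=4)

step 1: fire α:  (P0=0, P1=3, P2=3, P3=0, P4=3) → (P0=3, P1=3, P2=5, P3=1, P4=2)
step 2: fire γ:  (P0=3, P1=3, P2=5, P3=1, P4=2) → (P0=0, P1=3, P2=5, P3=1, P4=3)
step 3: fire β:  (P0=0, P1=3, P2=5, P3=1, P4=3) → (P0=0, P1=4, P2=5, P3=3, P4=4)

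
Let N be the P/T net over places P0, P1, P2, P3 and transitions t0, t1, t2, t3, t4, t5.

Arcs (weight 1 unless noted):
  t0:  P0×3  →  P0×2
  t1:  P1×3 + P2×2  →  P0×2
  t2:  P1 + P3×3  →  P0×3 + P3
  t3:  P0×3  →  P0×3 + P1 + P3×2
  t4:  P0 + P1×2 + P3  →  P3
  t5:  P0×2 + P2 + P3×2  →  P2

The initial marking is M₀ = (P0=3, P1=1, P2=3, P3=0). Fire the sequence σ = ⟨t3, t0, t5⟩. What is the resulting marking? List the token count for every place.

step 1: fire t3:  (P0=3, P1=1, P2=3, P3=0) → (P0=3, P1=2, P2=3, P3=2)
step 2: fire t0:  (P0=3, P1=2, P2=3, P3=2) → (P0=2, P1=2, P2=3, P3=2)
step 3: fire t5:  (P0=2, P1=2, P2=3, P3=2) → (P0=0, P1=2, P2=3, P3=0)

(P0=0, P1=2, P2=3, P3=0)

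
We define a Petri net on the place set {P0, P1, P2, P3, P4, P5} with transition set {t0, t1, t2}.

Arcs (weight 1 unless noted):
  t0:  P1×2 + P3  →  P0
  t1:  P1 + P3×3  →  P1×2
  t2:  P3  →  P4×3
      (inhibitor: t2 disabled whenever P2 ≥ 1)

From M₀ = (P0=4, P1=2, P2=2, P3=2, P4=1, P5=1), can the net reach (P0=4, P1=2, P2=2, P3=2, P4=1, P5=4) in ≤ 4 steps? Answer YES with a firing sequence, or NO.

depth 0: 1 marking
depth 1: 2 markings reached so far
depth 2: 2 markings reached so far
(frontier empty at depth 2; search complete)
target is not among the 2 markings reachable within 4 steps

NO — not reachable within 4 firings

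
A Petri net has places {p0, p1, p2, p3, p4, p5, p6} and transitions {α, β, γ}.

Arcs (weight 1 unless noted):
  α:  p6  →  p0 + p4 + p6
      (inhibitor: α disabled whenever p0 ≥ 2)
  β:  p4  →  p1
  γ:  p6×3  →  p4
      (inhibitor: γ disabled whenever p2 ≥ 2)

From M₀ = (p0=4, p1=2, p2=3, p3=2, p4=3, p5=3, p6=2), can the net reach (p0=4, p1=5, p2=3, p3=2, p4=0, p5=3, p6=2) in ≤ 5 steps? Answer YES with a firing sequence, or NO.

step 1: fire β:  (p0=4, p1=2, p2=3, p3=2, p4=3, p5=3, p6=2) → (p0=4, p1=3, p2=3, p3=2, p4=2, p5=3, p6=2)
step 2: fire β:  (p0=4, p1=3, p2=3, p3=2, p4=2, p5=3, p6=2) → (p0=4, p1=4, p2=3, p3=2, p4=1, p5=3, p6=2)
step 3: fire β:  (p0=4, p1=4, p2=3, p3=2, p4=1, p5=3, p6=2) → (p0=4, p1=5, p2=3, p3=2, p4=0, p5=3, p6=2)

YES — reachable via ⟨β, β, β⟩ (3 firings)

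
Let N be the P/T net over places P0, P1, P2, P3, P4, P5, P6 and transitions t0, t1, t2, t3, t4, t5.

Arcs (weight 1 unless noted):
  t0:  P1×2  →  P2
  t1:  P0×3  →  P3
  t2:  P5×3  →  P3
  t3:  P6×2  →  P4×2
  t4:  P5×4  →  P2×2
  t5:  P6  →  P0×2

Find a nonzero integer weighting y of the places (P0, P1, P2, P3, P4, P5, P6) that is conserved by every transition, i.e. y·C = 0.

Incidence matrix C (rows=places, cols=transitions):
       t0   t1   t2   t3   t4   t5
   P0   0   -3    0    0    0    2
   P1  -2    0    0    0    0    0
   P2   1    0    0    0    2    0
   P3   0    1    1    0    0    0
   P4   0    0    0    2    0    0
   P5   0    0   -3    0   -4    0
   P6   0    0    0   -2    0   -1

Candidate y = [1, 1, 2, 3, 2, 1, 2]; check y·C column-wise:
  col t0: 1·0 + 1·-2 + 2·1 + 3·0 + 2·0 + 1·0 + 2·0 = 0
  col t1: 1·-3 + 1·0 + 2·0 + 3·1 + 2·0 + 1·0 + 2·0 = 0
  col t2: 1·0 + 1·0 + 2·0 + 3·1 + 2·0 + 1·-3 + 2·0 = 0
  col t3: 1·0 + 1·0 + 2·0 + 3·0 + 2·2 + 1·0 + 2·-2 = 0
  col t4: 1·0 + 1·0 + 2·2 + 3·0 + 2·0 + 1·-4 + 2·0 = 0
  col t5: 1·2 + 1·0 + 2·0 + 3·0 + 2·0 + 1·0 + 2·-1 = 0

y = (P0:1, P1:1, P2:2, P3:3, P4:2, P5:1, P6:2)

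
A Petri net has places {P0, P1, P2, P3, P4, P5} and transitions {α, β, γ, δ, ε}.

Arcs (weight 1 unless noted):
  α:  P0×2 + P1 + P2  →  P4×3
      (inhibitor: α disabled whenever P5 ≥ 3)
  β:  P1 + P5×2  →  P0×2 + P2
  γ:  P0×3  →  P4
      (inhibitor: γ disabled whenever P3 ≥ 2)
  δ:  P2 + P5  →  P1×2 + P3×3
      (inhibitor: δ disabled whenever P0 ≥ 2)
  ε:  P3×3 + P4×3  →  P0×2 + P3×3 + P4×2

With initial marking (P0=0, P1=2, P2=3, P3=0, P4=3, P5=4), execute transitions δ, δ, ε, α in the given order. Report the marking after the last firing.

step 1: fire δ:  (P0=0, P1=2, P2=3, P3=0, P4=3, P5=4) → (P0=0, P1=4, P2=2, P3=3, P4=3, P5=3)
step 2: fire δ:  (P0=0, P1=4, P2=2, P3=3, P4=3, P5=3) → (P0=0, P1=6, P2=1, P3=6, P4=3, P5=2)
step 3: fire ε:  (P0=0, P1=6, P2=1, P3=6, P4=3, P5=2) → (P0=2, P1=6, P2=1, P3=6, P4=2, P5=2)
step 4: fire α:  (P0=2, P1=6, P2=1, P3=6, P4=2, P5=2) → (P0=0, P1=5, P2=0, P3=6, P4=5, P5=2)

(P0=0, P1=5, P2=0, P3=6, P4=5, P5=2)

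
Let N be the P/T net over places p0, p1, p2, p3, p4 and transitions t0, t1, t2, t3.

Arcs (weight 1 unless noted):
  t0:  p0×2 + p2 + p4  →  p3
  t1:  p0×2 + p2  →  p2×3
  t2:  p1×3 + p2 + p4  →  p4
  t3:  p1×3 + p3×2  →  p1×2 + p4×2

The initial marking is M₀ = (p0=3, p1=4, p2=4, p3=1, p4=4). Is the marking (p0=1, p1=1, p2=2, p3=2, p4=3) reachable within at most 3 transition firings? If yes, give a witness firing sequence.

YES — reachable via ⟨t0, t2⟩ (2 firings)

step 1: fire t0:  (p0=3, p1=4, p2=4, p3=1, p4=4) → (p0=1, p1=4, p2=3, p3=2, p4=3)
step 2: fire t2:  (p0=1, p1=4, p2=3, p3=2, p4=3) → (p0=1, p1=1, p2=2, p3=2, p4=3)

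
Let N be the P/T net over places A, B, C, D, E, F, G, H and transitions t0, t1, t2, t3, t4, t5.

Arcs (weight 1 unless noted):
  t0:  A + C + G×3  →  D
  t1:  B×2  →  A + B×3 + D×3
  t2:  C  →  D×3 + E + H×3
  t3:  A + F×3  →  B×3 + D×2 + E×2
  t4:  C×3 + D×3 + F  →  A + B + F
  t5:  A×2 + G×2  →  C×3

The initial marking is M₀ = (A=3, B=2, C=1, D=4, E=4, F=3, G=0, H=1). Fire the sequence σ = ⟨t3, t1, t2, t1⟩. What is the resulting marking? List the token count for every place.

step 1: fire t3:  (A=3, B=2, C=1, D=4, E=4, F=3, G=0, H=1) → (A=2, B=5, C=1, D=6, E=6, F=0, G=0, H=1)
step 2: fire t1:  (A=2, B=5, C=1, D=6, E=6, F=0, G=0, H=1) → (A=3, B=6, C=1, D=9, E=6, F=0, G=0, H=1)
step 3: fire t2:  (A=3, B=6, C=1, D=9, E=6, F=0, G=0, H=1) → (A=3, B=6, C=0, D=12, E=7, F=0, G=0, H=4)
step 4: fire t1:  (A=3, B=6, C=0, D=12, E=7, F=0, G=0, H=4) → (A=4, B=7, C=0, D=15, E=7, F=0, G=0, H=4)

(A=4, B=7, C=0, D=15, E=7, F=0, G=0, H=4)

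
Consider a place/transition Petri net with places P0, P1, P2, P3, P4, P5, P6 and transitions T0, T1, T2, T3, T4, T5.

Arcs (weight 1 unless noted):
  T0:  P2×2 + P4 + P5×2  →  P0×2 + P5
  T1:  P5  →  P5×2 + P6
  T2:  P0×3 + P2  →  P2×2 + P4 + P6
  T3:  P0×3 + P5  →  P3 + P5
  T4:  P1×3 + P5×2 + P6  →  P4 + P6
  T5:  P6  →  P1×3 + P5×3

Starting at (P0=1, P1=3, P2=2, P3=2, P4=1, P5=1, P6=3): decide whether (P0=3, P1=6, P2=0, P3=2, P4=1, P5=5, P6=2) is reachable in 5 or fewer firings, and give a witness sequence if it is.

step 1: fire T1:  (P0=1, P1=3, P2=2, P3=2, P4=1, P5=1, P6=3) → (P0=1, P1=3, P2=2, P3=2, P4=1, P5=2, P6=4)
step 2: fire T0:  (P0=1, P1=3, P2=2, P3=2, P4=1, P5=2, P6=4) → (P0=3, P1=3, P2=0, P3=2, P4=0, P5=1, P6=4)
step 3: fire T5:  (P0=3, P1=3, P2=0, P3=2, P4=0, P5=1, P6=4) → (P0=3, P1=6, P2=0, P3=2, P4=0, P5=4, P6=3)
step 4: fire T4:  (P0=3, P1=6, P2=0, P3=2, P4=0, P5=4, P6=3) → (P0=3, P1=3, P2=0, P3=2, P4=1, P5=2, P6=3)
step 5: fire T5:  (P0=3, P1=3, P2=0, P3=2, P4=1, P5=2, P6=3) → (P0=3, P1=6, P2=0, P3=2, P4=1, P5=5, P6=2)

YES — reachable via ⟨T1, T0, T5, T4, T5⟩ (5 firings)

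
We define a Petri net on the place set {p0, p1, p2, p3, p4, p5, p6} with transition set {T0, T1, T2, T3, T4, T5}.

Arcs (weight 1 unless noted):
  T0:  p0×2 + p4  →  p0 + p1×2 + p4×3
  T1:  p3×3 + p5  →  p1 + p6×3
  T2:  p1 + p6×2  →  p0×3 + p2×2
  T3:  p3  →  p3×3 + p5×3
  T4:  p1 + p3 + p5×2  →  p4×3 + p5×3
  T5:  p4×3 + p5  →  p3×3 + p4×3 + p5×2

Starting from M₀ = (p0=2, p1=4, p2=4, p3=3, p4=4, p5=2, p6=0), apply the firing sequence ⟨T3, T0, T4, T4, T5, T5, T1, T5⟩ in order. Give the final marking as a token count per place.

step 1: fire T3:  (p0=2, p1=4, p2=4, p3=3, p4=4, p5=2, p6=0) → (p0=2, p1=4, p2=4, p3=5, p4=4, p5=5, p6=0)
step 2: fire T0:  (p0=2, p1=4, p2=4, p3=5, p4=4, p5=5, p6=0) → (p0=1, p1=6, p2=4, p3=5, p4=6, p5=5, p6=0)
step 3: fire T4:  (p0=1, p1=6, p2=4, p3=5, p4=6, p5=5, p6=0) → (p0=1, p1=5, p2=4, p3=4, p4=9, p5=6, p6=0)
step 4: fire T4:  (p0=1, p1=5, p2=4, p3=4, p4=9, p5=6, p6=0) → (p0=1, p1=4, p2=4, p3=3, p4=12, p5=7, p6=0)
step 5: fire T5:  (p0=1, p1=4, p2=4, p3=3, p4=12, p5=7, p6=0) → (p0=1, p1=4, p2=4, p3=6, p4=12, p5=8, p6=0)
step 6: fire T5:  (p0=1, p1=4, p2=4, p3=6, p4=12, p5=8, p6=0) → (p0=1, p1=4, p2=4, p3=9, p4=12, p5=9, p6=0)
step 7: fire T1:  (p0=1, p1=4, p2=4, p3=9, p4=12, p5=9, p6=0) → (p0=1, p1=5, p2=4, p3=6, p4=12, p5=8, p6=3)
step 8: fire T5:  (p0=1, p1=5, p2=4, p3=6, p4=12, p5=8, p6=3) → (p0=1, p1=5, p2=4, p3=9, p4=12, p5=9, p6=3)

(p0=1, p1=5, p2=4, p3=9, p4=12, p5=9, p6=3)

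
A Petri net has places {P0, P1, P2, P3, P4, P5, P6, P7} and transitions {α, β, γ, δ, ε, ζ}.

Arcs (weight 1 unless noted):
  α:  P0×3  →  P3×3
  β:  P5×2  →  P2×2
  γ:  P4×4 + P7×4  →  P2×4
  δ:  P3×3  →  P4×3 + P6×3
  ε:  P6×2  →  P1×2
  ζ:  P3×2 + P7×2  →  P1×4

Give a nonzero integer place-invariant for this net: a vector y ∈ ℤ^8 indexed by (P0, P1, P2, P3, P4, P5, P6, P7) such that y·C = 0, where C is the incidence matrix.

Incidence matrix C (rows=places, cols=transitions):
        α    β    γ    δ    ε    ζ
   P0  -3    0    0    0    0    0
   P1   0    0    0    0    2    4
   P2   0    2    4    0    0    0
   P3   3    0    0   -3    0   -2
   P4   0    0   -4    3    0    0
   P5   0   -2    0    0    0    0
   P6   0    0    0    3   -2    0
   P7   0    0   -4    0    0   -2

Candidate y = [2, 1, 1, 2, 1, 1, 1, 0]; check y·C column-wise:
  col α: 2·-3 + 1·0 + 1·0 + 2·3 + 1·0 + 1·0 + 1·0 = 0
  col β: 2·0 + 1·0 + 1·2 + 2·0 + 1·0 + 1·-2 + 1·0 = 0
  col γ: 2·0 + 1·0 + 1·4 + 2·0 + 1·-4 + 1·0 + 1·0 + 0·-4 = 0
  col δ: 2·0 + 1·0 + 1·0 + 2·-3 + 1·3 + 1·0 + 1·3 = 0
  col ε: 2·0 + 1·2 + 1·0 + 2·0 + 1·0 + 1·0 + 1·-2 = 0
  col ζ: 2·0 + 1·4 + 1·0 + 2·-2 + 1·0 + 1·0 + 1·0 + 0·-2 = 0

y = (P0:2, P1:1, P2:1, P3:2, P4:1, P5:1, P6:1, P7:0)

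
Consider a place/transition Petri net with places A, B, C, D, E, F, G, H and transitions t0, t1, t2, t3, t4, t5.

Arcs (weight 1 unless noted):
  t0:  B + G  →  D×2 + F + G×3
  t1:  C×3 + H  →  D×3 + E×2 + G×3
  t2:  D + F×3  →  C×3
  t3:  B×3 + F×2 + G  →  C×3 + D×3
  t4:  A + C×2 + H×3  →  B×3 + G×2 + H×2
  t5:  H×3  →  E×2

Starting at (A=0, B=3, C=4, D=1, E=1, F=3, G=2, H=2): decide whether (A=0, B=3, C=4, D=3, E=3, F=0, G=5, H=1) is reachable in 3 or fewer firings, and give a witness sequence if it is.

YES — reachable via ⟨t1, t2⟩ (2 firings)

step 1: fire t1:  (A=0, B=3, C=4, D=1, E=1, F=3, G=2, H=2) → (A=0, B=3, C=1, D=4, E=3, F=3, G=5, H=1)
step 2: fire t2:  (A=0, B=3, C=1, D=4, E=3, F=3, G=5, H=1) → (A=0, B=3, C=4, D=3, E=3, F=0, G=5, H=1)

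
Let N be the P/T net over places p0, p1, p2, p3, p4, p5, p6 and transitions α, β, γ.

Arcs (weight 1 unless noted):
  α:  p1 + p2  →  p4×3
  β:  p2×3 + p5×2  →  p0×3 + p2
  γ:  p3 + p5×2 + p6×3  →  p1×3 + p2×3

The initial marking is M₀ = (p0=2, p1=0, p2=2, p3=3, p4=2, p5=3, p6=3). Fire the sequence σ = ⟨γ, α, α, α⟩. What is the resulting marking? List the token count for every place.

step 1: fire γ:  (p0=2, p1=0, p2=2, p3=3, p4=2, p5=3, p6=3) → (p0=2, p1=3, p2=5, p3=2, p4=2, p5=1, p6=0)
step 2: fire α:  (p0=2, p1=3, p2=5, p3=2, p4=2, p5=1, p6=0) → (p0=2, p1=2, p2=4, p3=2, p4=5, p5=1, p6=0)
step 3: fire α:  (p0=2, p1=2, p2=4, p3=2, p4=5, p5=1, p6=0) → (p0=2, p1=1, p2=3, p3=2, p4=8, p5=1, p6=0)
step 4: fire α:  (p0=2, p1=1, p2=3, p3=2, p4=8, p5=1, p6=0) → (p0=2, p1=0, p2=2, p3=2, p4=11, p5=1, p6=0)

(p0=2, p1=0, p2=2, p3=2, p4=11, p5=1, p6=0)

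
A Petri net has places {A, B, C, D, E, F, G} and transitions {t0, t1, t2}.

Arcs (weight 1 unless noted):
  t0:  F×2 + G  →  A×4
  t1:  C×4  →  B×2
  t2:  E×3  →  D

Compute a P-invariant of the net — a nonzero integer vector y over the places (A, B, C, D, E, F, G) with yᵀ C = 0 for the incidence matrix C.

Incidence matrix C (rows=places, cols=transitions):
       t0   t1   t2
    A   4    0    0
    B   0    2    0
    C   0   -4    0
    D   0    0    1
    E   0    0   -3
    F  -2    0    0
    G  -1    0    0

Candidate y = [0, 2, 1, 0, 0, 0, 0]; check y·C column-wise:
  col t0: 0·4 + 2·0 + 1·0 + 0·-2 + 0·-1 = 0
  col t1: 2·2 + 1·-4 = 0
  col t2: 2·0 + 1·0 + 0·1 + 0·-3 = 0

y = (A:0, B:2, C:1, D:0, E:0, F:0, G:0)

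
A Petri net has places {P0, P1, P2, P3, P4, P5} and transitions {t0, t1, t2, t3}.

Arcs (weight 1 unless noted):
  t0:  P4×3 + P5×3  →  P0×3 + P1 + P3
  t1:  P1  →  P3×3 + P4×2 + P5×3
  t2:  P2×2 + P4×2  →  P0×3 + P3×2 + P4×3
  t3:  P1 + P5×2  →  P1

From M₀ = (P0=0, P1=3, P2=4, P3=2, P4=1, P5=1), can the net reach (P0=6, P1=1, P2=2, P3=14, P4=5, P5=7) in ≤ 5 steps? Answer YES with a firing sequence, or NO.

step 1: fire t1:  (P0=0, P1=3, P2=4, P3=2, P4=1, P5=1) → (P0=0, P1=2, P2=4, P3=5, P4=3, P5=4)
step 2: fire t0:  (P0=0, P1=2, P2=4, P3=5, P4=3, P5=4) → (P0=3, P1=3, P2=4, P3=6, P4=0, P5=1)
step 3: fire t1:  (P0=3, P1=3, P2=4, P3=6, P4=0, P5=1) → (P0=3, P1=2, P2=4, P3=9, P4=2, P5=4)
step 4: fire t1:  (P0=3, P1=2, P2=4, P3=9, P4=2, P5=4) → (P0=3, P1=1, P2=4, P3=12, P4=4, P5=7)
step 5: fire t2:  (P0=3, P1=1, P2=4, P3=12, P4=4, P5=7) → (P0=6, P1=1, P2=2, P3=14, P4=5, P5=7)

YES — reachable via ⟨t1, t0, t1, t1, t2⟩ (5 firings)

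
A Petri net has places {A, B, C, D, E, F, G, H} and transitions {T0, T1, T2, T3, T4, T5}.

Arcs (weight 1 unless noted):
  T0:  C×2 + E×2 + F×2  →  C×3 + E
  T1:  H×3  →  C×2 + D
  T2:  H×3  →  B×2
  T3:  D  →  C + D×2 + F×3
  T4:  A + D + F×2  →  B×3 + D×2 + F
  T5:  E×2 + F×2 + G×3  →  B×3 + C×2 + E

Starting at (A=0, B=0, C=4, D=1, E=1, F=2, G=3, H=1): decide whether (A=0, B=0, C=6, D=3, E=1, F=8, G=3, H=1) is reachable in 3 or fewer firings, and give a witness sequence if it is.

step 1: fire T3:  (A=0, B=0, C=4, D=1, E=1, F=2, G=3, H=1) → (A=0, B=0, C=5, D=2, E=1, F=5, G=3, H=1)
step 2: fire T3:  (A=0, B=0, C=5, D=2, E=1, F=5, G=3, H=1) → (A=0, B=0, C=6, D=3, E=1, F=8, G=3, H=1)

YES — reachable via ⟨T3, T3⟩ (2 firings)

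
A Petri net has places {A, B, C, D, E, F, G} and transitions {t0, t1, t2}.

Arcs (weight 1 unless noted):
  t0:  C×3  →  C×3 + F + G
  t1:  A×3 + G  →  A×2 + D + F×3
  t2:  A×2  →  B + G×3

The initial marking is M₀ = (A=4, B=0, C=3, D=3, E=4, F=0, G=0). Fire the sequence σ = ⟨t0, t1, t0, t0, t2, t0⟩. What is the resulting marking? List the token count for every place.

(A=1, B=1, C=3, D=4, E=4, F=7, G=6)

step 1: fire t0:  (A=4, B=0, C=3, D=3, E=4, F=0, G=0) → (A=4, B=0, C=3, D=3, E=4, F=1, G=1)
step 2: fire t1:  (A=4, B=0, C=3, D=3, E=4, F=1, G=1) → (A=3, B=0, C=3, D=4, E=4, F=4, G=0)
step 3: fire t0:  (A=3, B=0, C=3, D=4, E=4, F=4, G=0) → (A=3, B=0, C=3, D=4, E=4, F=5, G=1)
step 4: fire t0:  (A=3, B=0, C=3, D=4, E=4, F=5, G=1) → (A=3, B=0, C=3, D=4, E=4, F=6, G=2)
step 5: fire t2:  (A=3, B=0, C=3, D=4, E=4, F=6, G=2) → (A=1, B=1, C=3, D=4, E=4, F=6, G=5)
step 6: fire t0:  (A=1, B=1, C=3, D=4, E=4, F=6, G=5) → (A=1, B=1, C=3, D=4, E=4, F=7, G=6)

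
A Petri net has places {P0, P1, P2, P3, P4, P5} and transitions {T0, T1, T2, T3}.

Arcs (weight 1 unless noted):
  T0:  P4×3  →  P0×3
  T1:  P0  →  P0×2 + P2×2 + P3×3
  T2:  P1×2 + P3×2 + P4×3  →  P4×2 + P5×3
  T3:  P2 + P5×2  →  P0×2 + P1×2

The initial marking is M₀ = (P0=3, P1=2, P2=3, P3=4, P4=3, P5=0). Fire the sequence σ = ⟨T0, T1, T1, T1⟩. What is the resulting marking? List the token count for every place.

step 1: fire T0:  (P0=3, P1=2, P2=3, P3=4, P4=3, P5=0) → (P0=6, P1=2, P2=3, P3=4, P4=0, P5=0)
step 2: fire T1:  (P0=6, P1=2, P2=3, P3=4, P4=0, P5=0) → (P0=7, P1=2, P2=5, P3=7, P4=0, P5=0)
step 3: fire T1:  (P0=7, P1=2, P2=5, P3=7, P4=0, P5=0) → (P0=8, P1=2, P2=7, P3=10, P4=0, P5=0)
step 4: fire T1:  (P0=8, P1=2, P2=7, P3=10, P4=0, P5=0) → (P0=9, P1=2, P2=9, P3=13, P4=0, P5=0)

(P0=9, P1=2, P2=9, P3=13, P4=0, P5=0)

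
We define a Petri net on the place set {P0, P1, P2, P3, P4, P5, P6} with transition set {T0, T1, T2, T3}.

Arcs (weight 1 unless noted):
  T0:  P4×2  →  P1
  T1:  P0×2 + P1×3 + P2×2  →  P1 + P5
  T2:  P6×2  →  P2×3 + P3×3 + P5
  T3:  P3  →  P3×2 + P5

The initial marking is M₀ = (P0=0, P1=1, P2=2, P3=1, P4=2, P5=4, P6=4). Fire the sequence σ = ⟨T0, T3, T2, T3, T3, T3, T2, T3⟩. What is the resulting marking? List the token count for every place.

step 1: fire T0:  (P0=0, P1=1, P2=2, P3=1, P4=2, P5=4, P6=4) → (P0=0, P1=2, P2=2, P3=1, P4=0, P5=4, P6=4)
step 2: fire T3:  (P0=0, P1=2, P2=2, P3=1, P4=0, P5=4, P6=4) → (P0=0, P1=2, P2=2, P3=2, P4=0, P5=5, P6=4)
step 3: fire T2:  (P0=0, P1=2, P2=2, P3=2, P4=0, P5=5, P6=4) → (P0=0, P1=2, P2=5, P3=5, P4=0, P5=6, P6=2)
step 4: fire T3:  (P0=0, P1=2, P2=5, P3=5, P4=0, P5=6, P6=2) → (P0=0, P1=2, P2=5, P3=6, P4=0, P5=7, P6=2)
step 5: fire T3:  (P0=0, P1=2, P2=5, P3=6, P4=0, P5=7, P6=2) → (P0=0, P1=2, P2=5, P3=7, P4=0, P5=8, P6=2)
step 6: fire T3:  (P0=0, P1=2, P2=5, P3=7, P4=0, P5=8, P6=2) → (P0=0, P1=2, P2=5, P3=8, P4=0, P5=9, P6=2)
step 7: fire T2:  (P0=0, P1=2, P2=5, P3=8, P4=0, P5=9, P6=2) → (P0=0, P1=2, P2=8, P3=11, P4=0, P5=10, P6=0)
step 8: fire T3:  (P0=0, P1=2, P2=8, P3=11, P4=0, P5=10, P6=0) → (P0=0, P1=2, P2=8, P3=12, P4=0, P5=11, P6=0)

(P0=0, P1=2, P2=8, P3=12, P4=0, P5=11, P6=0)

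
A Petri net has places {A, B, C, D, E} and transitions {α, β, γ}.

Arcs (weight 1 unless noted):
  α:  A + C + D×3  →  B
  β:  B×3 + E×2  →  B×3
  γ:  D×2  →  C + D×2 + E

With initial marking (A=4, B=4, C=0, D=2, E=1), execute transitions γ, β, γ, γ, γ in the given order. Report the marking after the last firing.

step 1: fire γ:  (A=4, B=4, C=0, D=2, E=1) → (A=4, B=4, C=1, D=2, E=2)
step 2: fire β:  (A=4, B=4, C=1, D=2, E=2) → (A=4, B=4, C=1, D=2, E=0)
step 3: fire γ:  (A=4, B=4, C=1, D=2, E=0) → (A=4, B=4, C=2, D=2, E=1)
step 4: fire γ:  (A=4, B=4, C=2, D=2, E=1) → (A=4, B=4, C=3, D=2, E=2)
step 5: fire γ:  (A=4, B=4, C=3, D=2, E=2) → (A=4, B=4, C=4, D=2, E=3)

(A=4, B=4, C=4, D=2, E=3)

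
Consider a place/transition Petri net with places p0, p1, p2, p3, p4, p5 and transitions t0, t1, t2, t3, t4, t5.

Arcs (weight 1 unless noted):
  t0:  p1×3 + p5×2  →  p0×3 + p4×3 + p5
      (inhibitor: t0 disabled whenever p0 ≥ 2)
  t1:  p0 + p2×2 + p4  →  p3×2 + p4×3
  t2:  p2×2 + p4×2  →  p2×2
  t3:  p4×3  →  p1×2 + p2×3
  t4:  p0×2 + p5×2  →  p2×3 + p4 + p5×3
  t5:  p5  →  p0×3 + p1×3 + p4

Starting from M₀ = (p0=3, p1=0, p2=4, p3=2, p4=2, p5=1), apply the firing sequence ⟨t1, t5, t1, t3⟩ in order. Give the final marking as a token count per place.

(p0=4, p1=5, p2=3, p3=6, p4=4, p5=0)

step 1: fire t1:  (p0=3, p1=0, p2=4, p3=2, p4=2, p5=1) → (p0=2, p1=0, p2=2, p3=4, p4=4, p5=1)
step 2: fire t5:  (p0=2, p1=0, p2=2, p3=4, p4=4, p5=1) → (p0=5, p1=3, p2=2, p3=4, p4=5, p5=0)
step 3: fire t1:  (p0=5, p1=3, p2=2, p3=4, p4=5, p5=0) → (p0=4, p1=3, p2=0, p3=6, p4=7, p5=0)
step 4: fire t3:  (p0=4, p1=3, p2=0, p3=6, p4=7, p5=0) → (p0=4, p1=5, p2=3, p3=6, p4=4, p5=0)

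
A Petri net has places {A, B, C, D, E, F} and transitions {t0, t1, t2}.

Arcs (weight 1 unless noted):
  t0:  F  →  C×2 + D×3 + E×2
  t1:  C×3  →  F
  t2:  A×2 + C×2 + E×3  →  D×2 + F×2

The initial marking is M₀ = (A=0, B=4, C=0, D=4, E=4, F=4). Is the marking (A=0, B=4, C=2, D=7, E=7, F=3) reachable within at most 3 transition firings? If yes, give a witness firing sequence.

depth 0: 1 marking
depth 1: 2 markings reached so far
depth 2: 3 markings reached so far
depth 3: 5 markings reached so far
target is not among the 5 markings reachable within 3 steps

NO — not reachable within 3 firings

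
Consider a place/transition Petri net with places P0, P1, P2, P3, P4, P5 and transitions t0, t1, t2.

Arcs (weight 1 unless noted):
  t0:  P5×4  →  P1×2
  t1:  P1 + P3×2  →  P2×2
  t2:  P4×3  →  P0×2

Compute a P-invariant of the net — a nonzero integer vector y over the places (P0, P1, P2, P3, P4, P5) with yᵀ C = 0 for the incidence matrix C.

Incidence matrix C (rows=places, cols=transitions):
       t0   t1   t2
   P0   0    0    2
   P1   2   -1    0
   P2   0    2    0
   P3   0   -2    0
   P4   0    0   -3
   P5  -4    0    0

Candidate y = [0, 0, 1, 1, 0, 0]; check y·C column-wise:
  col t0: 0·2 + 1·0 + 1·0 + 0·-4 = 0
  col t1: 0·-1 + 1·2 + 1·-2 = 0
  col t2: 0·2 + 1·0 + 1·0 + 0·-3 = 0

y = (P0:0, P1:0, P2:1, P3:1, P4:0, P5:0)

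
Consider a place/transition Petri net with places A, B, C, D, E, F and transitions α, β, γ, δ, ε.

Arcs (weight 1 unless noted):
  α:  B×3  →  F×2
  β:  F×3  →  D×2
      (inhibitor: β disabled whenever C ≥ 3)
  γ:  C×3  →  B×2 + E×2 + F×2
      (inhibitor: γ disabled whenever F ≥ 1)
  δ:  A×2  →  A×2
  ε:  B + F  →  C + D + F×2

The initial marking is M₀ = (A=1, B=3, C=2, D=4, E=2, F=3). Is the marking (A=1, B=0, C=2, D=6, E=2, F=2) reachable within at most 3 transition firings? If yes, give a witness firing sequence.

YES — reachable via ⟨α, β⟩ (2 firings)

step 1: fire α:  (A=1, B=3, C=2, D=4, E=2, F=3) → (A=1, B=0, C=2, D=4, E=2, F=5)
step 2: fire β:  (A=1, B=0, C=2, D=4, E=2, F=5) → (A=1, B=0, C=2, D=6, E=2, F=2)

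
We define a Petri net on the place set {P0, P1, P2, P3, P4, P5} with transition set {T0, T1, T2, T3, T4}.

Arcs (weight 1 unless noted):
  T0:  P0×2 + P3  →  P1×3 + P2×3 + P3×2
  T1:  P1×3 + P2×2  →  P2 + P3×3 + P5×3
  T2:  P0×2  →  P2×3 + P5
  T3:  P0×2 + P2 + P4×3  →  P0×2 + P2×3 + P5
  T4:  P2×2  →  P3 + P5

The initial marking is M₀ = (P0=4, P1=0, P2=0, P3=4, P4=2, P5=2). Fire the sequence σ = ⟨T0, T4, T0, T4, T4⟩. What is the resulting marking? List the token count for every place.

step 1: fire T0:  (P0=4, P1=0, P2=0, P3=4, P4=2, P5=2) → (P0=2, P1=3, P2=3, P3=5, P4=2, P5=2)
step 2: fire T4:  (P0=2, P1=3, P2=3, P3=5, P4=2, P5=2) → (P0=2, P1=3, P2=1, P3=6, P4=2, P5=3)
step 3: fire T0:  (P0=2, P1=3, P2=1, P3=6, P4=2, P5=3) → (P0=0, P1=6, P2=4, P3=7, P4=2, P5=3)
step 4: fire T4:  (P0=0, P1=6, P2=4, P3=7, P4=2, P5=3) → (P0=0, P1=6, P2=2, P3=8, P4=2, P5=4)
step 5: fire T4:  (P0=0, P1=6, P2=2, P3=8, P4=2, P5=4) → (P0=0, P1=6, P2=0, P3=9, P4=2, P5=5)

(P0=0, P1=6, P2=0, P3=9, P4=2, P5=5)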